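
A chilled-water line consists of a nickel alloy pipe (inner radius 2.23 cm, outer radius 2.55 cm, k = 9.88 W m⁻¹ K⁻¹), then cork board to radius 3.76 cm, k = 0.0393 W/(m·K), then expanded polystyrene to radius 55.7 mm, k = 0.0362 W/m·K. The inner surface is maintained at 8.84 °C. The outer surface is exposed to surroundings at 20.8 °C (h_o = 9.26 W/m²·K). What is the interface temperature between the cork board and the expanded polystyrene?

T = 14.1 °C

Resistance network (inner→outer):
  R'_nickel alloy = ln(0.0255/0.0223)/(2πk) = 0.1341/(2π·9.88) = 0.002160 m·K/W
  R'_cork board = ln(0.0376/0.0255)/(2πk) = 0.3883/(2π·0.0393) = 1.573 m·K/W
  R'_expanded polystyrene = ln(0.0557/0.0376)/(2πk) = 0.3930/(2π·0.0362) = 1.728 m·K/W
  R'_conv,out = 1/(2πr h) = 1/(2π·0.0557·9.26) = 0.3086 m·K/W
ΣR = 0.002160 + 1.573 + 1.728 + 0.3086 = 3.612 m·K/W
Q' = ΔT/ΣR = (8.84 °C − 20.8 °C)/3.612 = -3.311 W/m
From the inner boundary to the cork board/expanded polystyrene interface, ΣR_partial = 1.575 m·K/W.
T_interface = T_in − Q'·ΣR_partial = 8.84 °C − (-3.311)(1.575) = 14.1 °C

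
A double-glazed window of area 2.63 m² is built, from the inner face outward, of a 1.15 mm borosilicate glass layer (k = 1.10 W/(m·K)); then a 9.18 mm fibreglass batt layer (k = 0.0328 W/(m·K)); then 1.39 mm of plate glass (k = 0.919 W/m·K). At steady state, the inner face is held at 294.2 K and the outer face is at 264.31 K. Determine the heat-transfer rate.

Resistance network (inner→outer):
  R_borosilicate glass = L/(kA) = 0.00115/(1.10·2.63) = 3.975×10^-4 K/W
  R_fibreglass batt = L/(kA) = 0.00918/(0.0328·2.63) = 0.1064 K/W
  R_plate glass = L/(kA) = 0.00139/(0.919·2.63) = 5.751×10^-4 K/W
ΣR = 3.975×10^-4 + 0.1064 + 5.751×10^-4 = 0.1074 K/W
Q = ΔT/ΣR = (294.2 K − 264.31 K)/0.1074 = 278 W

Q = 278 W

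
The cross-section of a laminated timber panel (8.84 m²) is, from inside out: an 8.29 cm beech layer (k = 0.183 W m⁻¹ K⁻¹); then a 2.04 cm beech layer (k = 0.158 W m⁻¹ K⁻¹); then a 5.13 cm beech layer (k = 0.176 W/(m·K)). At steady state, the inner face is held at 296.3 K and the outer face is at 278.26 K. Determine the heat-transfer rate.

Series thermal resistances, inner to outer:
  R_beech = L/(kA) = 0.0829/(0.183·8.84) = 0.05124 K/W
  R_beech = L/(kA) = 0.0204/(0.158·8.84) = 0.01461 K/W
  R_beech = L/(kA) = 0.0513/(0.176·8.84) = 0.03297 K/W
ΣR = 0.05124 + 0.01461 + 0.03297 = 0.09882 K/W
Q = ΔT/ΣR = (296.3 K − 278.26 K)/0.09882 = 183 W

Q = 183 W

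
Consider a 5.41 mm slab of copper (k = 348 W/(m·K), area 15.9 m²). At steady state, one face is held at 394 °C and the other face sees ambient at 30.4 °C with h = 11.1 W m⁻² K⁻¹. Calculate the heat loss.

Treat each layer as a resistance in series:
  R_copper = L/(kA) = 0.00541/(348·15.9) = 9.777×10^-7 K/W
  R_conv,out = 1/(hA) = 1/(11.1·15.9) = 0.005666 K/W
ΣR = 9.777×10^-7 + 0.005666 = 0.005667 K/W
Q = ΔT/ΣR = (394 °C − 30.4 °C)/0.005667 = 64200 W

Q = 64200 W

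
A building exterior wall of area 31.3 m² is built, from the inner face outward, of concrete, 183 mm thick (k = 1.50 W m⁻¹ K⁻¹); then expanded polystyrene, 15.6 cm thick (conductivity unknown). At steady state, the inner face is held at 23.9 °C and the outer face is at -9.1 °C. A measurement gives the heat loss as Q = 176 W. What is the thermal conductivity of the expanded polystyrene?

ΣR = ΔT/Q = |23.9 − -9.1|/176 = 0.1875 K/W
Known resistances:
  R_concrete = L/(kA) = 0.183/(1.50·31.3) = 0.003898 K/W
R_expanded polystyrene = ΣR − ΣR_known = 0.1875 − 0.003898 = 0.1836 K/W
L/(kA) = 0.1836 ⇒ k = 0.156/(0.1836·31.3) = 0.0271 W/m·K

k = 0.0271 W/m·K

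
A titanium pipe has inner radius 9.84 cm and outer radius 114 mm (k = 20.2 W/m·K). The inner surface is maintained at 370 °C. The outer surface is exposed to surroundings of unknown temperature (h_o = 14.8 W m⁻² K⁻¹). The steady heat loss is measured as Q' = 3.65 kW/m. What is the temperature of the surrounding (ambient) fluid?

T_out = 21.5 °C

Sum the resistances:
  R'_titanium = ln(0.114/0.0984)/(2πk) = 0.1472/(2π·20.2) = 0.001159 m·K/W
  R'_conv,out = 1/(2πr h) = 1/(2π·0.114·14.8) = 0.09433 m·K/W
ΣR = 0.09549 m·K/W
ΔT = Q'·ΣR = 3650 × 0.09549 = 348.5 K
Heat flows outward, so T_out = T_in − ΔT = 370 − 348.5 = 21.5 °C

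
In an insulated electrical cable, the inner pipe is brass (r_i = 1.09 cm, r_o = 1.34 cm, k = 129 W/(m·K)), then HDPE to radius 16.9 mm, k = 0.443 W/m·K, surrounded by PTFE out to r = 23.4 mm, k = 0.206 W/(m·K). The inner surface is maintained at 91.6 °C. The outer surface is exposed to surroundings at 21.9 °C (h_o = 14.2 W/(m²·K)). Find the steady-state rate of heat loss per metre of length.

Series thermal resistances, inner to outer:
  R'_brass = ln(0.0134/0.0109)/(2πk) = 0.2065/(2π·129) = 2.548×10^-4 m·K/W
  R'_HDPE = ln(0.0169/0.0134)/(2πk) = 0.2321/(2π·0.443) = 0.08337 m·K/W
  R'_PTFE = ln(0.0234/0.0169)/(2πk) = 0.3254/(2π·0.206) = 0.2514 m·K/W
  R'_conv,out = 1/(2πr h) = 1/(2π·0.0234·14.2) = 0.4790 m·K/W
ΣR = 2.548×10^-4 + 0.08337 + 0.2514 + 0.4790 = 0.8140 m·K/W
Q' = ΔT/ΣR = (91.6 °C − 21.9 °C)/0.8140 = 85.6 W/m

Q' = 85.6 W/m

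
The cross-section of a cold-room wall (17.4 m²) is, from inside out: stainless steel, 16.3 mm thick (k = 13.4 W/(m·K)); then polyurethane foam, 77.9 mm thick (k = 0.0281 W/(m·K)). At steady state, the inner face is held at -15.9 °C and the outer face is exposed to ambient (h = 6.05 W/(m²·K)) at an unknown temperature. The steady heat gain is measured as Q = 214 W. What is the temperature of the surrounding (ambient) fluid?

T_out = 20.2 °C

Series resistances:
  R_stainless steel = L/(kA) = 0.0163/(13.4·17.4) = 6.991×10^-5 K/W
  R_polyurethane foam = L/(kA) = 0.0779/(0.0281·17.4) = 0.1593 K/W
  R_conv,out = 1/(hA) = 1/(6.05·17.4) = 0.009499 K/W
ΣR = 0.1689 K/W
ΔT = Q·ΣR = 214 × 0.1689 = 36.14 K
Heat flows inward, so T_out = T_in + ΔT = -15.9 + 36.14 = 20.2 °C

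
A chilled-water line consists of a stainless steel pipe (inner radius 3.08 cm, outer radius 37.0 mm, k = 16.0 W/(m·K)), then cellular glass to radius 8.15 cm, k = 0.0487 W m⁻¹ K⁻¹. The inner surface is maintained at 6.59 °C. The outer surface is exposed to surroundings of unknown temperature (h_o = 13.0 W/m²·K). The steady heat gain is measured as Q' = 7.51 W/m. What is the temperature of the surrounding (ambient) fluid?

Sum the resistances:
  R'_stainless steel = ln(0.0370/0.0308)/(2πk) = 0.1834/(2π·16.0) = 0.001824 m·K/W
  R'_cellular glass = ln(0.0815/0.0370)/(2πk) = 0.7897/(2π·0.0487) = 2.581 m·K/W
  R'_conv,out = 1/(2πr h) = 1/(2π·0.0815·13.0) = 0.1502 m·K/W
ΣR = 2.733 m·K/W
ΔT = Q'·ΣR = 7.51 × 2.733 = 20.52 K
Heat flows inward, so T_out = T_in + ΔT = 6.59 + 20.52 = 27.1 °C

T_out = 27.1 °C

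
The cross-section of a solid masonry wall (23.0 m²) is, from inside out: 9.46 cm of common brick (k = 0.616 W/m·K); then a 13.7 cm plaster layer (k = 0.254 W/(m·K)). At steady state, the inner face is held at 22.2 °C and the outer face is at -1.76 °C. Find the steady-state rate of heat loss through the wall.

Q = 795 W

Resistance network (inner→outer):
  R_common brick = L/(kA) = 0.0946/(0.616·23.0) = 0.006677 K/W
  R_plaster = L/(kA) = 0.137/(0.254·23.0) = 0.02345 K/W
ΣR = 0.006677 + 0.02345 = 0.03013 K/W
Q = ΔT/ΣR = (22.2 °C − -1.76 °C)/0.03013 = 795 W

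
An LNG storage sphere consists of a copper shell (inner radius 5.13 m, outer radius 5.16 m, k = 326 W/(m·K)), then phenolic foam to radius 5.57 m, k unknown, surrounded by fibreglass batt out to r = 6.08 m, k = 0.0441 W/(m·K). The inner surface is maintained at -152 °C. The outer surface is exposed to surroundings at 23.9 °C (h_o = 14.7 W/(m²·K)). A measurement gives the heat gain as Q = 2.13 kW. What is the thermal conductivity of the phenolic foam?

k = 0.0205 W/m·K

ΣR = ΔT/Q = |-152 − 23.9|/2130 = 0.08258 K/W
Known resistances:
  R_copper = (1/5.13 − 1/5.16)/(4πk) = 0.001133/(4π·326) = 2.766×10^-7 K/W
  R_fibreglass batt = (1/5.57 − 1/6.08)/(4πk) = 0.01506/(4π·0.0441) = 0.02717 K/W
  R_conv,out = 1/(4πr²h) = 1/(4π·6.08²·14.7) = 1.464×10^-4 K/W
R_phenolic foam = ΣR − ΣR_known = 0.08258 − 0.02732 = 0.05526 K/W
(1/r₁−1/r₂)/(4πk) = 0.05526 ⇒ k = 0.01427/(4π·0.05526) = 0.0205 W/m·K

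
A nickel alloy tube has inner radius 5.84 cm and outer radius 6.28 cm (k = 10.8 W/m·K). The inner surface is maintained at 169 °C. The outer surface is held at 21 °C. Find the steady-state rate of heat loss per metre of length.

Q' = 2πk·ΔT/ln(r₂/r₁) = 2π × 10.8 × 148 / ln(0.0628/0.0584) = 1.38×10^5 W/m

Q' = 138 kW/m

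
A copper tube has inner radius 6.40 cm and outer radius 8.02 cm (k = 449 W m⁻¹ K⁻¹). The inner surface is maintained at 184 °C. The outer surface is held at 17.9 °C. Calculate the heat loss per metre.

Q' = 2πk·ΔT/ln(r₂/r₁) = 2π × 449 × 166.1 / ln(0.0802/0.0640) = 2.08×10^6 W/m

Q' = 2080 kW/m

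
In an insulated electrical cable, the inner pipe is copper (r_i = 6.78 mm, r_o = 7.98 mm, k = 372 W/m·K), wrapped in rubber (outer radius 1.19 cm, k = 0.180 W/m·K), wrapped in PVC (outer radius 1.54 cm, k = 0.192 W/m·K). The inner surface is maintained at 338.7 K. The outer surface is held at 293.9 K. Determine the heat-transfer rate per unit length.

Treat each layer as a resistance in series:
  R'_copper = ln(0.00798/0.00678)/(2πk) = 0.1630/(2π·372) = 6.972×10^-5 m·K/W
  R'_rubber = ln(0.0119/0.00798)/(2πk) = 0.3996/(2π·0.180) = 0.3533 m·K/W
  R'_PVC = ln(0.0154/0.0119)/(2πk) = 0.2578/(2π·0.192) = 0.2137 m·K/W
ΣR = 6.972×10^-5 + 0.3533 + 0.2137 = 0.5671 m·K/W
Q' = ΔT/ΣR = (338.7 K − 293.9 K)/0.5671 = 79.0 W/m

Q' = 79.0 W/m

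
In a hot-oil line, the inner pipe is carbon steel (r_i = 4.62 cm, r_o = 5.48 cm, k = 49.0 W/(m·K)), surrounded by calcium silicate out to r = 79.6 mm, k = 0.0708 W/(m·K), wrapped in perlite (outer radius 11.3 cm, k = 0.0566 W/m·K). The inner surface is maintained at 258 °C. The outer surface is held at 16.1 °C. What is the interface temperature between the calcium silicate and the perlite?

T = 147 °C

Series thermal resistances, inner to outer:
  R'_carbon steel = ln(0.0548/0.0462)/(2πk) = 0.1707/(2π·49.0) = 5.545×10^-4 m·K/W
  R'_calcium silicate = ln(0.0796/0.0548)/(2πk) = 0.3733/(2π·0.0708) = 0.8392 m·K/W
  R'_perlite = ln(0.113/0.0796)/(2πk) = 0.3504/(2π·0.0566) = 0.9852 m·K/W
ΣR = 5.545×10^-4 + 0.8392 + 0.9852 = 1.825 m·K/W
Q' = ΔT/ΣR = (258 °C − 16.1 °C)/1.825 = 132.5 W/m
From the inner boundary to the calcium silicate/perlite interface, ΣR_partial = 0.8398 m·K/W.
T_interface = T_in − Q'·ΣR_partial = 258 °C − (132.5)(0.8398) = 147 °C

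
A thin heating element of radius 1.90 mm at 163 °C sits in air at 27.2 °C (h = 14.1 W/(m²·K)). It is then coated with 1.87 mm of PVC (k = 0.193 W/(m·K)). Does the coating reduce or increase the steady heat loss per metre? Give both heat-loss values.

Critical radius for a cylinder: r_cr = k/h = 0.0137 m = 1.37 cm.
Outer radius after coating: r₂ = 0.00190 + 0.00187 = 0.00377 m.
Since r₁ < r_cr and r₂ ≤ r_cr, the coating moves toward the maximum at r_cr — heat loss rises.
Bare: R = 1/(2πr₁h) = 5.941 m·K/W; Q = 135.8/5.941 = 22.9 W/m.
Coated: R = R_cond + R_conv = 3.559 m·K/W; Q = 135.8/3.559 = 38.2 W/m.

increases: 22.9 → 38.2 W/m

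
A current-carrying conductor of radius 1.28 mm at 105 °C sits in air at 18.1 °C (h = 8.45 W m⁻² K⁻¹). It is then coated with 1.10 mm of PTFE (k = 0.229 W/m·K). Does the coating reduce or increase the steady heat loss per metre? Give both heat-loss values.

Critical radius for a cylinder: r_cr = k/h = 0.0271 m = 2.71 cm.
Outer radius after coating: r₂ = 0.00128 + 0.00110 = 0.00238 m.
Since r₁ < r_cr and r₂ ≤ r_cr, the coating moves toward the maximum at r_cr — heat loss rises.
Bare: R = 1/(2πr₁h) = 14.71 m·K/W; Q = 86.9/14.71 = 5.91 W/m.
Coated: R = R_cond + R_conv = 8.345 m·K/W; Q = 86.9/8.345 = 10.4 W/m.

increases: 5.91 → 10.4 W/m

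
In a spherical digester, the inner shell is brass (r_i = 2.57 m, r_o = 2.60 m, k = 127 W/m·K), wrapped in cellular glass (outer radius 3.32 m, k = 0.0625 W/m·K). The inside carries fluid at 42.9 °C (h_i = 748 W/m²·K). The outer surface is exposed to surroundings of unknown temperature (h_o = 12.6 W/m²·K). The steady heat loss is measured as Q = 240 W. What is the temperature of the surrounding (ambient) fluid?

T_out = 17.3 °C

Sum the resistances:
  R_conv,in = 1/(4πr²h) = 1/(4π·2.57²·748) = 1.611×10^-5 K/W
  R_brass = (1/2.57 − 1/2.60)/(4πk) = 0.004490/(4π·127) = 2.813×10^-6 K/W
  R_cellular glass = (1/2.60 − 1/3.32)/(4πk) = 0.08341/(4π·0.0625) = 0.1062 K/W
  R_conv,out = 1/(4πr²h) = 1/(4π·3.32²·12.6) = 5.730×10^-4 K/W
ΣR = 0.1068 K/W
ΔT = Q·ΣR = 240 × 0.1068 = 25.63 K
Heat flows outward, so T_out = T_in − ΔT = 42.9 − 25.63 = 17.3 °C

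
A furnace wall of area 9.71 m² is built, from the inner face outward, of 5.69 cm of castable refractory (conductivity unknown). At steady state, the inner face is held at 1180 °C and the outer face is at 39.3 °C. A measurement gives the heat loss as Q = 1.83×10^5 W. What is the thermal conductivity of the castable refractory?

k = 0.940 W/m·K

ΣR = ΔT/Q = |1180 − 39.3|/1.83×10^5 = 0.006233 K/W
L/(kA) = 0.006233 ⇒ k = 0.0569/(0.006233·9.71) = 0.940 W/m·K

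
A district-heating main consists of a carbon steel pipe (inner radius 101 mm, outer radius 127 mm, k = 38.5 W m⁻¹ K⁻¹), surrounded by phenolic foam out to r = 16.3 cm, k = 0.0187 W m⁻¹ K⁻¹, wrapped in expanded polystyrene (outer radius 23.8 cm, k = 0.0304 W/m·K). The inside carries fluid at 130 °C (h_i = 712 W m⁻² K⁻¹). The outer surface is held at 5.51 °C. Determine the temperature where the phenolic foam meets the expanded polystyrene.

T = 65.6 °C

Treat each layer as a resistance in series:
  R'_conv,in = 1/(2πr h) = 1/(2π·0.101·712) = 0.002213 m·K/W
  R'_carbon steel = ln(0.127/0.101)/(2πk) = 0.2291/(2π·38.5) = 9.469×10^-4 m·K/W
  R'_phenolic foam = ln(0.163/0.127)/(2πk) = 0.2496/(2π·0.0187) = 2.124 m·K/W
  R'_expanded polystyrene = ln(0.238/0.163)/(2πk) = 0.3785/(2π·0.0304) = 1.982 m·K/W
ΣR = 0.002213 + 9.469×10^-4 + 2.124 + 1.982 = 4.109 m·K/W
Q' = ΔT/ΣR = (130 °C − 5.51 °C)/4.109 = 30.30 W/m
From the inner boundary to the phenolic foam/expanded polystyrene interface, ΣR_partial = 2.127 m·K/W.
T_interface = T_in − Q'·ΣR_partial = 130 °C − (30.30)(2.127) = 65.6 °C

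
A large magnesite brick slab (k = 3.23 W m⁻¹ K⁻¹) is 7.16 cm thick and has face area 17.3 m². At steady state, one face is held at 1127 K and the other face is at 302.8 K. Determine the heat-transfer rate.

Q = kA·ΔT/L = 3.23 × 17.3 × |1127 K − 302.8 K| / 0.0716 = 6.43×10^5 W

Q = 643 kW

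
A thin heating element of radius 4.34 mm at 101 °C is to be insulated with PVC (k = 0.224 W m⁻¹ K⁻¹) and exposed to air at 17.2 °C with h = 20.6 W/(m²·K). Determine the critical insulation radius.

r_cr = 1.09 cm

For a cylinder, r_cr = k_ins/h = 0.224/20.6 = 0.0109 m = 1.09 cm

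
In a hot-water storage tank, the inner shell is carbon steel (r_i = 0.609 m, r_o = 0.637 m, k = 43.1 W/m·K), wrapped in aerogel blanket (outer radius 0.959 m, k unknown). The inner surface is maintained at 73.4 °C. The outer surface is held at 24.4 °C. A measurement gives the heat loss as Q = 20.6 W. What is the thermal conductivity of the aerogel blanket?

k = 0.0176 W/m·K

ΣR = ΔT/Q = |73.4 − 24.4|/20.6 = 2.379 K/W
Known resistances:
  R_carbon steel = (1/0.609 − 1/0.637)/(4πk) = 0.07218/(4π·43.1) = 1.333×10^-4 K/W
R_aerogel blanket = ΣR − ΣR_known = 2.379 − 1.333×10^-4 = 2.379 K/W
(1/r₁−1/r₂)/(4πk) = 2.379 ⇒ k = 0.5271/(4π·2.379) = 0.0176 W/m·K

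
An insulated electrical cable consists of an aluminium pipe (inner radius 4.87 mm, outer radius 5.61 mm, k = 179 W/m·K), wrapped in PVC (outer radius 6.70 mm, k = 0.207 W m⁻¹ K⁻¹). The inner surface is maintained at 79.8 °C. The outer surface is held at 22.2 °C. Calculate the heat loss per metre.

Q' = 422 W/m

Series thermal resistances, inner to outer:
  R'_aluminium = ln(0.00561/0.00487)/(2πk) = 0.1415/(2π·179) = 1.258×10^-4 m·K/W
  R'_PVC = ln(0.00670/0.00561)/(2πk) = 0.1776/(2π·0.207) = 0.1365 m·K/W
ΣR = 1.258×10^-4 + 0.1365 = 0.1366 m·K/W
Q' = ΔT/ΣR = (79.8 °C − 22.2 °C)/0.1366 = 422 W/m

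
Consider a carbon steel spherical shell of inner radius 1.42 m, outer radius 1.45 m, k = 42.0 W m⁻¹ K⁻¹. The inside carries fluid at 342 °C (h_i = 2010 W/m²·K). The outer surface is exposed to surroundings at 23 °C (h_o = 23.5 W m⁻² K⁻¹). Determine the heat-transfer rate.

Q = 192 kW

Treat each layer as a resistance in series:
  R_conv,in = 1/(4πr²h) = 1/(4π·1.42²·2010) = 1.963×10^-5 K/W
  R_carbon steel = (1/1.42 − 1/1.45)/(4πk) = 0.01457/(4π·42.0) = 2.761×10^-5 K/W
  R_conv,out = 1/(4πr²h) = 1/(4π·1.45²·23.5) = 0.001611 K/W
ΣR = 1.963×10^-5 + 2.761×10^-5 + 0.001611 = 0.001658 K/W
Q = ΔT/ΣR = (342 °C − 23 °C)/0.001658 = 1.92×10^5 W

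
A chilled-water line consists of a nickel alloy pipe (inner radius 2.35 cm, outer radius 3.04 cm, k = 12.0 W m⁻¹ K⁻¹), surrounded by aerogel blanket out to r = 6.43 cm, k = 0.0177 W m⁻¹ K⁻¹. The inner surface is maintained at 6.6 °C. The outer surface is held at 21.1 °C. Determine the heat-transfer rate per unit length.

Resistance network (inner→outer):
  R'_nickel alloy = ln(0.0304/0.0235)/(2πk) = 0.2574/(2π·12.0) = 0.003414 m·K/W
  R'_aerogel blanket = ln(0.0643/0.0304)/(2πk) = 0.7491/(2π·0.0177) = 6.736 m·K/W
ΣR = 0.003414 + 6.736 = 6.739 m·K/W
Q' = ΔT/ΣR = (6.6 °C − 21.1 °C)/6.739 = -2.15 W/m
(Negative Q' ⇒ heat flows inward; heat gain = 2.15 W/m.)

Q' = 2.15 W/m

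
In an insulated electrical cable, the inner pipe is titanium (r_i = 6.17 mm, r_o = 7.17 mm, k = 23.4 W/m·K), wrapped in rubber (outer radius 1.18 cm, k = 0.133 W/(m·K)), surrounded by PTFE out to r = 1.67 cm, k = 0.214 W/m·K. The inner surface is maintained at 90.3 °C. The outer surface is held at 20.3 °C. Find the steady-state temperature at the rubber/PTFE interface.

Series thermal resistances, inner to outer:
  R'_titanium = ln(0.00717/0.00617)/(2πk) = 0.1502/(2π·23.4) = 0.001022 m·K/W
  R'_rubber = ln(0.0118/0.00717)/(2πk) = 0.4982/(2π·0.133) = 0.5962 m·K/W
  R'_PTFE = ln(0.0167/0.0118)/(2πk) = 0.3473/(2π·0.214) = 0.2583 m·K/W
ΣR = 0.001022 + 0.5962 + 0.2583 = 0.8555 m·K/W
Q' = ΔT/ΣR = (90.3 °C − 20.3 °C)/0.8555 = 81.82 W/m
From the inner boundary to the rubber/PTFE interface, ΣR_partial = 0.5972 m·K/W.
T_interface = T_in − Q'·ΣR_partial = 90.3 °C − (81.82)(0.5972) = 41.4 °C

T = 41.4 °C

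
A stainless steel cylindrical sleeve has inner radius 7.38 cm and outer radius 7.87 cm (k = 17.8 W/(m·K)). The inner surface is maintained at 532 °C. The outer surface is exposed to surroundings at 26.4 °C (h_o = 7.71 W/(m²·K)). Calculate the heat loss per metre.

Q' = 1920 W/m

Series thermal resistances, inner to outer:
  R'_stainless steel = ln(0.0787/0.0738)/(2πk) = 0.06428/(2π·17.8) = 5.748×10^-4 m·K/W
  R'_conv,out = 1/(2πr h) = 1/(2π·0.0787·7.71) = 0.2623 m·K/W
ΣR = 5.748×10^-4 + 0.2623 = 0.2629 m·K/W
Q' = ΔT/ΣR = (532 °C − 26.4 °C)/0.2629 = 1920 W/m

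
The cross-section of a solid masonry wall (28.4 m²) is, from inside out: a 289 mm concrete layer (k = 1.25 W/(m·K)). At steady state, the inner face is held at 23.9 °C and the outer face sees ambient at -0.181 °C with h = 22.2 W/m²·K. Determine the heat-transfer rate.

Q = 2480 W

Resistance network (inner→outer):
  R_concrete = L/(kA) = 0.289/(1.25·28.4) = 0.008141 K/W
  R_conv,out = 1/(hA) = 1/(22.2·28.4) = 0.001586 K/W
ΣR = 0.008141 + 0.001586 = 0.009727 K/W
Q = ΔT/ΣR = (23.9 °C − -0.181 °C)/0.009727 = 2480 W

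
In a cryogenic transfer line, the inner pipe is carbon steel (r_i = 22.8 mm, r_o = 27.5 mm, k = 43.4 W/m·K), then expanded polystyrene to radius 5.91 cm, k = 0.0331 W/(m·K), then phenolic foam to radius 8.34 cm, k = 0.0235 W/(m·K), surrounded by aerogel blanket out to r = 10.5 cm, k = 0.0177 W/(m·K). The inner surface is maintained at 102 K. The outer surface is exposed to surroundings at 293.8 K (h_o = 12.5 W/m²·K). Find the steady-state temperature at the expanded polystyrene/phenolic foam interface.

Series thermal resistances, inner to outer:
  R'_carbon steel = ln(0.0275/0.0228)/(2πk) = 0.1874/(2π·43.4) = 6.873×10^-4 m·K/W
  R'_expanded polystyrene = ln(0.0591/0.0275)/(2πk) = 0.7650/(2π·0.0331) = 3.679 m·K/W
  R'_phenolic foam = ln(0.0834/0.0591)/(2πk) = 0.3444/(2π·0.0235) = 2.333 m·K/W
  R'_aerogel blanket = ln(0.105/0.0834)/(2πk) = 0.2303/(2π·0.0177) = 2.071 m·K/W
  R'_conv,out = 1/(2πr h) = 1/(2π·0.105·12.5) = 0.1213 m·K/W
ΣR = 6.873×10^-4 + 3.679 + 2.333 + 2.071 + 0.1213 = 8.205 m·K/W
Q' = ΔT/ΣR = (102 K − 293.8 K)/8.205 = -23.38 W/m
From the inner boundary to the expanded polystyrene/phenolic foam interface, ΣR_partial = 3.680 m·K/W.
T_interface = T_in − Q'·ΣR_partial = 102 K − (-23.38)(3.680) = 188.0 K

T = 188.0 K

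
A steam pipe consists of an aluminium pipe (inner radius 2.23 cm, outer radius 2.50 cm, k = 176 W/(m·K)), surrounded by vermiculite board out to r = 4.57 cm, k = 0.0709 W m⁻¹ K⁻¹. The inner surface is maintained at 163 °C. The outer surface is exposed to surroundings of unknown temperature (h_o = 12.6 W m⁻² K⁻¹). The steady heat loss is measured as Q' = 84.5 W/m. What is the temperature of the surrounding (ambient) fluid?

T_out = 25.2 °C

Series resistances:
  R'_aluminium = ln(0.0250/0.0223)/(2πk) = 0.1143/(2π·176) = 1.034×10^-4 m·K/W
  R'_vermiculite board = ln(0.0457/0.0250)/(2πk) = 0.6032/(2π·0.0709) = 1.354 m·K/W
  R'_conv,out = 1/(2πr h) = 1/(2π·0.0457·12.6) = 0.2764 m·K/W
ΣR = 1.631 m·K/W
ΔT = Q'·ΣR = 84.5 × 1.631 = 137.8 K
Heat flows outward, so T_out = T_in − ΔT = 163 − 137.8 = 25.2 °C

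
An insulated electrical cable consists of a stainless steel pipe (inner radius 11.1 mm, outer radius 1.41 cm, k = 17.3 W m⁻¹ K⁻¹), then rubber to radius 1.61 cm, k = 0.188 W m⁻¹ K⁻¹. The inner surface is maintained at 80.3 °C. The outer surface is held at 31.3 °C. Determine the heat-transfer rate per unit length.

Q' = 428 W/m

Treat each layer as a resistance in series:
  R'_stainless steel = ln(0.0141/0.0111)/(2πk) = 0.2392/(2π·17.3) = 0.002201 m·K/W
  R'_rubber = ln(0.0161/0.0141)/(2πk) = 0.1326/(2π·0.188) = 0.1123 m·K/W
ΣR = 0.002201 + 0.1123 = 0.1145 m·K/W
Q' = ΔT/ΣR = (80.3 °C − 31.3 °C)/0.1145 = 428 W/m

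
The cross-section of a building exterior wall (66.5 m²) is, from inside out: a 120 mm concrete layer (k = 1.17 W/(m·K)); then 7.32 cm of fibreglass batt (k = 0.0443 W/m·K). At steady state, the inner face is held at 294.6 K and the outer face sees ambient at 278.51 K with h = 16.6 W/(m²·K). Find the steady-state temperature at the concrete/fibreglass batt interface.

Series thermal resistances, inner to outer:
  R_concrete = L/(kA) = 0.120/(1.17·66.5) = 0.001542 K/W
  R_fibreglass batt = L/(kA) = 0.0732/(0.0443·66.5) = 0.02485 K/W
  R_conv,out = 1/(hA) = 1/(16.6·66.5) = 9.059×10^-4 K/W
ΣR = 0.001542 + 0.02485 + 9.059×10^-4 = 0.02730 K/W
Q = ΔT/ΣR = (294.6 K − 278.51 K)/0.02730 = 589.4 W
From the inner boundary to the concrete/fibreglass batt interface, ΣR_partial = 0.001542 K/W.
T_interface = T_in − Q·ΣR_partial = 294.6 K − (589.4)(0.001542) = 293.7 K

T = 293.7 K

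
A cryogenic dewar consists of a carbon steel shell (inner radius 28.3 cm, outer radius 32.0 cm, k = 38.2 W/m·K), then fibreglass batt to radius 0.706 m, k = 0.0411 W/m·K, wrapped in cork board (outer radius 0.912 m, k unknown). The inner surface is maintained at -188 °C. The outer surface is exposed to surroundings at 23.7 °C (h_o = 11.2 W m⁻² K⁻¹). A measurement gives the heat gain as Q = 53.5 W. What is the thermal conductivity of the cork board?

k = 0.0398 W/m·K

ΣR = ΔT/Q = |-188 − 23.7|/53.5 = 3.957 K/W
Known resistances:
  R_carbon steel = (1/0.283 − 1/0.320)/(4πk) = 0.4086/(4π·38.2) = 8.511×10^-4 K/W
  R_fibreglass batt = (1/0.320 − 1/0.706)/(4πk) = 1.709/(4π·0.0411) = 3.308 K/W
  R_conv,out = 1/(4πr²h) = 1/(4π·0.912²·11.2) = 0.008542 K/W
R_cork board = ΣR − ΣR_known = 3.957 − 3.317 = 0.6400 K/W
(1/r₁−1/r₂)/(4πk) = 0.6400 ⇒ k = 0.3199/(4π·0.6400) = 0.0398 W/m·K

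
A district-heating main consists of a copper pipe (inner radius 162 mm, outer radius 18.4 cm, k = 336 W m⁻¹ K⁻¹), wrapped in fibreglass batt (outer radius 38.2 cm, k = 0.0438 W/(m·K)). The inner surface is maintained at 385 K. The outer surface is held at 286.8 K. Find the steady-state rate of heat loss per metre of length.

Q' = 37.0 W/m

Resistance network (inner→outer):
  R'_copper = ln(0.184/0.162)/(2πk) = 0.1273/(2π·336) = 6.032×10^-5 m·K/W
  R'_fibreglass batt = ln(0.382/0.184)/(2πk) = 0.7305/(2π·0.0438) = 2.654 m·K/W
ΣR = 6.032×10^-5 + 2.654 = 2.654 m·K/W
Q' = ΔT/ΣR = (385 K − 286.8 K)/2.654 = 37.0 W/m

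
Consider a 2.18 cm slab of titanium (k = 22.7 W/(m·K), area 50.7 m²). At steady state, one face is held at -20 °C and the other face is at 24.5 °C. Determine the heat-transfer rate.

Q = kA·ΔT/L = 22.7 × 50.7 × |-20 °C − 24.5 °C| / 0.0218 = 2.35×10^6 W

Q = 2.35×10^6 W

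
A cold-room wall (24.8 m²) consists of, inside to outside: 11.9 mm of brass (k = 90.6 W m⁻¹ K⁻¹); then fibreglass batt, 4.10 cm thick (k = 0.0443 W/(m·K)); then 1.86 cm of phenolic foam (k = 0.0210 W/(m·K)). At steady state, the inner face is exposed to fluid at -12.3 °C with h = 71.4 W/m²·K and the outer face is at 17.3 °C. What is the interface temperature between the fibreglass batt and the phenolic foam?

Resistance network (inner→outer):
  R_conv,in = 1/(hA) = 1/(71.4·24.8) = 5.647×10^-4 K/W
  R_brass = L/(kA) = 0.0119/(90.6·24.8) = 5.296×10^-6 K/W
  R_fibreglass batt = L/(kA) = 0.0410/(0.0443·24.8) = 0.03732 K/W
  R_phenolic foam = L/(kA) = 0.0186/(0.0210·24.8) = 0.03571 K/W
ΣR = 5.647×10^-4 + 5.296×10^-6 + 0.03732 + 0.03571 = 0.07360 K/W
Q = ΔT/ΣR = (-12.3 °C − 17.3 °C)/0.07360 = -402.2 W
From the inner boundary to the fibreglass batt/phenolic foam interface, ΣR_partial = 0.03789 K/W.
T_interface = T_in − Q·ΣR_partial = -12.3 °C − (-402.2)(0.03789) = 2.94 °C

T = 2.94 °C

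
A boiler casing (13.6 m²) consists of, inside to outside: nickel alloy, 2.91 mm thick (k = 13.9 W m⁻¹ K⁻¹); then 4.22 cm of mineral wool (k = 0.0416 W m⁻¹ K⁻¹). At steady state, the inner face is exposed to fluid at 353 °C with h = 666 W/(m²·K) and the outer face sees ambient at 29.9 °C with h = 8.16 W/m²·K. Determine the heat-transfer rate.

Q = 3.86 kW

Series thermal resistances, inner to outer:
  R_conv,in = 1/(hA) = 1/(666·13.6) = 1.104×10^-4 K/W
  R_nickel alloy = L/(kA) = 0.00291/(13.9·13.6) = 1.539×10^-5 K/W
  R_mineral wool = L/(kA) = 0.0422/(0.0416·13.6) = 0.07459 K/W
  R_conv,out = 1/(hA) = 1/(8.16·13.6) = 0.009011 K/W
ΣR = 1.104×10^-4 + 1.539×10^-5 + 0.07459 + 0.009011 = 0.08373 K/W
Q = ΔT/ΣR = (353 °C − 29.9 °C)/0.08373 = 3860 W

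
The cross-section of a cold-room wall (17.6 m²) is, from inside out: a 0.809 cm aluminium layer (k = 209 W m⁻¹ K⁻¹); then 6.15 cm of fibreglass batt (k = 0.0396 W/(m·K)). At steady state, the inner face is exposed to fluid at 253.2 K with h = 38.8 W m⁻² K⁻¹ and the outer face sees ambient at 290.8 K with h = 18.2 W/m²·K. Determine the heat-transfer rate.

Q = 405 W

Resistance network (inner→outer):
  R_conv,in = 1/(hA) = 1/(38.8·17.6) = 0.001464 K/W
  R_aluminium = L/(kA) = 0.00809/(209·17.6) = 2.199×10^-6 K/W
  R_fibreglass batt = L/(kA) = 0.0615/(0.0396·17.6) = 0.08824 K/W
  R_conv,out = 1/(hA) = 1/(18.2·17.6) = 0.003122 K/W
ΣR = 0.001464 + 2.199×10^-6 + 0.08824 + 0.003122 = 0.09283 K/W
Q = ΔT/ΣR = (253.2 K − 290.8 K)/0.09283 = -405 W
(Negative Q ⇒ heat flows inward; heat gain = 405 W.)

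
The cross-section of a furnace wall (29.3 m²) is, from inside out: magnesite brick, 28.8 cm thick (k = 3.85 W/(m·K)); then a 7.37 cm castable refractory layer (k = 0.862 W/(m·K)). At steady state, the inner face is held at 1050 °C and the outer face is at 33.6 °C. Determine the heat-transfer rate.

Resistance network (inner→outer):
  R_magnesite brick = L/(kA) = 0.288/(3.85·29.3) = 0.002553 K/W
  R_castable refractory = L/(kA) = 0.0737/(0.862·29.3) = 0.002918 K/W
ΣR = 0.002553 + 0.002918 = 0.005471 K/W
Q = ΔT/ΣR = (1050 °C − 33.6 °C)/0.005471 = 1.86×10^5 W

Q = 186 kW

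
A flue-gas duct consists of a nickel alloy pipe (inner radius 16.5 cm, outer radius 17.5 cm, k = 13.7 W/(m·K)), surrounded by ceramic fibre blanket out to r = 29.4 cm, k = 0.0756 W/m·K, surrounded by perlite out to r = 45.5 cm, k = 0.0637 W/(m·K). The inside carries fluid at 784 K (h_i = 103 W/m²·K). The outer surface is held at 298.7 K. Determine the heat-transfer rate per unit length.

Q' = 221 W/m

Series thermal resistances, inner to outer:
  R'_conv,in = 1/(2πr h) = 1/(2π·0.165·103) = 0.009365 m·K/W
  R'_nickel alloy = ln(0.175/0.165)/(2πk) = 0.05884/(2π·13.7) = 6.836×10^-4 m·K/W
  R'_ceramic fibre blanket = ln(0.294/0.175)/(2πk) = 0.5188/(2π·0.0756) = 1.092 m·K/W
  R'_perlite = ln(0.455/0.294)/(2πk) = 0.4367/(2π·0.0637) = 1.091 m·K/W
ΣR = 0.009365 + 6.836×10^-4 + 1.092 + 1.091 = 2.193 m·K/W
Q' = ΔT/ΣR = (784 K − 298.7 K)/2.193 = 221 W/m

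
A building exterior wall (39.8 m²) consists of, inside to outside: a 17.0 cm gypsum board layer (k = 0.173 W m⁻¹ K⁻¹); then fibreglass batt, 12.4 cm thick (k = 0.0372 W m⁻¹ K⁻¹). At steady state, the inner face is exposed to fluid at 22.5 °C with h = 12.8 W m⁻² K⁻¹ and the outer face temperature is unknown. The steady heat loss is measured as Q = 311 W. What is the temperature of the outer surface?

T_out = -11.8 °C

Sum the resistances:
  R_conv,in = 1/(hA) = 1/(12.8·39.8) = 0.001963 K/W
  R_gypsum board = L/(kA) = 0.170/(0.173·39.8) = 0.02469 K/W
  R_fibreglass batt = L/(kA) = 0.124/(0.0372·39.8) = 0.08375 K/W
ΣR = 0.1104 K/W
ΔT = Q·ΣR = 311 × 0.1104 = 34.33 K
Heat flows outward, so T_out = T_in − ΔT = 22.5 − 34.33 = -11.8 °C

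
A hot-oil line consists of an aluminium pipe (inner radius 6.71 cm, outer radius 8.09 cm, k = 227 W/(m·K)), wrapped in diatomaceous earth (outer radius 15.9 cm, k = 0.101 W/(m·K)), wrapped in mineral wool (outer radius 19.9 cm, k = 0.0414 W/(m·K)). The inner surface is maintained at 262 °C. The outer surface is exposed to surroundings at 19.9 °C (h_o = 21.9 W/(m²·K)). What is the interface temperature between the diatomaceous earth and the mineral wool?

Treat each layer as a resistance in series:
  R'_aluminium = ln(0.0809/0.0671)/(2πk) = 0.1870/(2π·227) = 1.311×10^-4 m·K/W
  R'_diatomaceous earth = ln(0.159/0.0809)/(2πk) = 0.6757/(2π·0.101) = 1.065 m·K/W
  R'_mineral wool = ln(0.199/0.159)/(2πk) = 0.2244/(2π·0.0414) = 0.8627 m·K/W
  R'_conv,out = 1/(2πr h) = 1/(2π·0.199·21.9) = 0.03652 m·K/W
ΣR = 1.311×10^-4 + 1.065 + 0.8627 + 0.03652 = 1.964 m·K/W
Q' = ΔT/ΣR = (262 °C − 19.9 °C)/1.964 = 123.3 W/m
From the inner boundary to the diatomaceous earth/mineral wool interface, ΣR_partial = 1.065 m·K/W.
T_interface = T_in − Q'·ΣR_partial = 262 °C − (123.3)(1.065) = 131 °C

T = 131 °C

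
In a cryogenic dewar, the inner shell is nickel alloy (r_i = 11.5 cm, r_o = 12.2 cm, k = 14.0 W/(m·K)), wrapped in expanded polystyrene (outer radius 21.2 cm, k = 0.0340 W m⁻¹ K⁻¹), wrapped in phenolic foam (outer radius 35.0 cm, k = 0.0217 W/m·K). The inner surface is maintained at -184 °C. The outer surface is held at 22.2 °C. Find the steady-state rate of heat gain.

Series thermal resistances, inner to outer:
  R_nickel alloy = (1/0.115 − 1/0.122)/(4πk) = 0.4989/(4π·14.0) = 0.002836 K/W
  R_expanded polystyrene = (1/0.122 − 1/0.212)/(4πk) = 3.480/(4π·0.0340) = 8.144 K/W
  R_phenolic foam = (1/0.212 − 1/0.350)/(4πk) = 1.860/(4π·0.0217) = 6.820 K/W
ΣR = 0.002836 + 8.144 + 6.820 = 14.97 K/W
Q = ΔT/ΣR = (-184 °C − 22.2 °C)/14.97 = -13.8 W
(Negative Q ⇒ heat flows inward; heat gain = 13.8 W.)

Q = 13.8 W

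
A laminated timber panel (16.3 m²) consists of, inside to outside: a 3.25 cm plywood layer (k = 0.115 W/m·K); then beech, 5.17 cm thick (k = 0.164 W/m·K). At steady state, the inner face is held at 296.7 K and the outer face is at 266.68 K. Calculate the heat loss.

Series thermal resistances, inner to outer:
  R_plywood = L/(kA) = 0.0325/(0.115·16.3) = 0.01734 K/W
  R_beech = L/(kA) = 0.0517/(0.164·16.3) = 0.01934 K/W
ΣR = 0.01734 + 0.01934 = 0.03668 K/W
Q = ΔT/ΣR = (296.7 K − 266.68 K)/0.03668 = 818 W

Q = 818 W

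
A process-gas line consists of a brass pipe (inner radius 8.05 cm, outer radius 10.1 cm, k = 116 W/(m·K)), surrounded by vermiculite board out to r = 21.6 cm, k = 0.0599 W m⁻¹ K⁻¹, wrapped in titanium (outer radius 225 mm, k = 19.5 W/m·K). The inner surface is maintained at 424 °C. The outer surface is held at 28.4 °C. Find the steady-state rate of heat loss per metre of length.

Series thermal resistances, inner to outer:
  R'_brass = ln(0.101/0.0805)/(2πk) = 0.2269/(2π·116) = 3.113×10^-4 m·K/W
  R'_vermiculite board = ln(0.216/0.101)/(2πk) = 0.7602/(2π·0.0599) = 2.020 m·K/W
  R'_titanium = ln(0.225/0.216)/(2πk) = 0.04082/(2π·19.5) = 3.332×10^-4 m·K/W
ΣR = 3.113×10^-4 + 2.020 + 3.332×10^-4 = 2.021 m·K/W
Q' = ΔT/ΣR = (424 °C − 28.4 °C)/2.021 = 196 W/m

Q' = 196 W/m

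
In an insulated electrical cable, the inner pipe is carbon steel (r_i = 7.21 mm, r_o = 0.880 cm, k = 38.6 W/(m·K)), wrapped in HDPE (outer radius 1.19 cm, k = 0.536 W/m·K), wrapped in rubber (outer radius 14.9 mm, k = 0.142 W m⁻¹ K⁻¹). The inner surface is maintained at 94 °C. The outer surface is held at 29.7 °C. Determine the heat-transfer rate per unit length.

Resistance network (inner→outer):
  R'_carbon steel = ln(0.00880/0.00721)/(2πk) = 0.1993/(2π·38.6) = 8.217×10^-4 m·K/W
  R'_HDPE = ln(0.0119/0.00880)/(2πk) = 0.3018/(2π·0.536) = 0.08961 m·K/W
  R'_rubber = ln(0.0149/0.0119)/(2πk) = 0.2248/(2π·0.142) = 0.2520 m·K/W
ΣR = 8.217×10^-4 + 0.08961 + 0.2520 = 0.3424 m·K/W
Q' = ΔT/ΣR = (94 °C − 29.7 °C)/0.3424 = 188 W/m

Q' = 188 W/m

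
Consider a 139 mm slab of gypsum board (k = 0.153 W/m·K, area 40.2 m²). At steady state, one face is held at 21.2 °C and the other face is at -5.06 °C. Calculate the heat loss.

Q = kA·ΔT/L = 0.153 × 40.2 × |21.2 °C − -5.06 °C| / 0.139 = 1160 W

Q = 1160 W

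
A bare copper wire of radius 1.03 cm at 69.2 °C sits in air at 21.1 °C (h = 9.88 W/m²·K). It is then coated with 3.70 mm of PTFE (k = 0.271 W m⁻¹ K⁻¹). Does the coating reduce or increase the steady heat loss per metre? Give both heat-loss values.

increases: 30.8 → 36.1 W/m

Critical radius for a cylinder: r_cr = k/h = 0.0274 m = 2.74 cm.
Outer radius after coating: r₂ = 0.0103 + 0.00370 = 0.01400 m.
Since r₁ < r_cr and r₂ ≤ r_cr, the coating moves toward the maximum at r_cr — heat loss rises.
Bare: R = 1/(2πr₁h) = 1.564 m·K/W; Q = 48.1/1.564 = 30.8 W/m.
Coated: R = R_cond + R_conv = 1.331 m·K/W; Q = 48.1/1.331 = 36.1 W/m.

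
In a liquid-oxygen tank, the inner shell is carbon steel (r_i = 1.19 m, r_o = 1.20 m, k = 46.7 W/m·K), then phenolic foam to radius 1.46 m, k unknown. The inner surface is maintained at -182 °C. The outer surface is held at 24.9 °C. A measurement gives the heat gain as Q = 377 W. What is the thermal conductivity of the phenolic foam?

k = 0.0215 W/m·K

ΣR = ΔT/Q = |-182 − 24.9|/377 = 0.5488 K/W
Known resistances:
  R_carbon steel = (1/1.19 − 1/1.20)/(4πk) = 0.007003/(4π·46.7) = 1.193×10^-5 K/W
R_phenolic foam = ΣR − ΣR_known = 0.5488 − 1.193×10^-5 = 0.5488 K/W
(1/r₁−1/r₂)/(4πk) = 0.5488 ⇒ k = 0.1484/(4π·0.5488) = 0.0215 W/m·K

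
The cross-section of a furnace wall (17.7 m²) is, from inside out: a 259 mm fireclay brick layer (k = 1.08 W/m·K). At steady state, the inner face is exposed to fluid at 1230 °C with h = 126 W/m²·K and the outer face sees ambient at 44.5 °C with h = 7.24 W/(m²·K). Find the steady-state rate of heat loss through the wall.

Resistance network (inner→outer):
  R_conv,in = 1/(hA) = 1/(126·17.7) = 4.484×10^-4 K/W
  R_fireclay brick = L/(kA) = 0.259/(1.08·17.7) = 0.01355 K/W
  R_conv,out = 1/(hA) = 1/(7.24·17.7) = 0.007803 K/W
ΣR = 4.484×10^-4 + 0.01355 + 0.007803 = 0.02180 K/W
Q = ΔT/ΣR = (1230 °C − 44.5 °C)/0.02180 = 54400 W

Q = 54400 W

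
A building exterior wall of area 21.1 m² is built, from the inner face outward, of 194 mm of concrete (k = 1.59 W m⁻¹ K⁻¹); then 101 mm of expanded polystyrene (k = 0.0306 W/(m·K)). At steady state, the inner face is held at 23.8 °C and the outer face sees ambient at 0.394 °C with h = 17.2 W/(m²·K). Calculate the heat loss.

Series thermal resistances, inner to outer:
  R_concrete = L/(kA) = 0.194/(1.59·21.1) = 0.005783 K/W
  R_expanded polystyrene = L/(kA) = 0.101/(0.0306·21.1) = 0.1564 K/W
  R_conv,out = 1/(hA) = 1/(17.2·21.1) = 0.002755 K/W
ΣR = 0.005783 + 0.1564 + 0.002755 = 0.1649 K/W
Q = ΔT/ΣR = (23.8 °C − 0.394 °C)/0.1649 = 142 W

Q = 142 W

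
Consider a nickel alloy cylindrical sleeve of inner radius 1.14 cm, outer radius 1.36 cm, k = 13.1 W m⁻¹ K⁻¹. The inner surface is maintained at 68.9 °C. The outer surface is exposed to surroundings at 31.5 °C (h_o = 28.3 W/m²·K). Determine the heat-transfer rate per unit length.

Treat each layer as a resistance in series:
  R'_nickel alloy = ln(0.0136/0.0114)/(2πk) = 0.1765/(2π·13.1) = 0.002144 m·K/W
  R'_conv,out = 1/(2πr h) = 1/(2π·0.0136·28.3) = 0.4135 m·K/W
ΣR = 0.002144 + 0.4135 = 0.4156 m·K/W
Q' = ΔT/ΣR = (68.9 °C − 31.5 °C)/0.4156 = 90.0 W/m

Q' = 90.0 W/m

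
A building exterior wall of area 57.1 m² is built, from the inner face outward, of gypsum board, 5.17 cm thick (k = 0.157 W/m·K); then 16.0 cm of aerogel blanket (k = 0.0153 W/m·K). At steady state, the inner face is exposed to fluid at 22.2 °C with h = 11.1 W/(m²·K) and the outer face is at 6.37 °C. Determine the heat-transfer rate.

Q = 83.1 W

Series thermal resistances, inner to outer:
  R_conv,in = 1/(hA) = 1/(11.1·57.1) = 0.001578 K/W
  R_gypsum board = L/(kA) = 0.0517/(0.157·57.1) = 0.005767 K/W
  R_aerogel blanket = L/(kA) = 0.160/(0.0153·57.1) = 0.1831 K/W
ΣR = 0.001578 + 0.005767 + 0.1831 = 0.1904 K/W
Q = ΔT/ΣR = (22.2 °C − 6.37 °C)/0.1904 = 83.1 W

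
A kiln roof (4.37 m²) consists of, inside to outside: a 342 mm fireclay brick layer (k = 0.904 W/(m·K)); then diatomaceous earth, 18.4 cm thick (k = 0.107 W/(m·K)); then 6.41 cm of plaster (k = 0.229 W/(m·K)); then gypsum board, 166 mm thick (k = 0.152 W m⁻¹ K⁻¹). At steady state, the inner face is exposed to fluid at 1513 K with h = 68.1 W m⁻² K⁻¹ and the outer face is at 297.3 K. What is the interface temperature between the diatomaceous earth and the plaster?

T = 776 K

Treat each layer as a resistance in series:
  R_conv,in = 1/(hA) = 1/(68.1·4.37) = 0.003360 K/W
  R_fireclay brick = L/(kA) = 0.342/(0.904·4.37) = 0.08657 K/W
  R_diatomaceous earth = L/(kA) = 0.184/(0.107·4.37) = 0.3935 K/W
  R_plaster = L/(kA) = 0.0641/(0.229·4.37) = 0.06405 K/W
  R_gypsum board = L/(kA) = 0.166/(0.152·4.37) = 0.2499 K/W
ΣR = 0.003360 + 0.08657 + 0.3935 + 0.06405 + 0.2499 = 0.7974 K/W
Q = ΔT/ΣR = (1513 K − 297.3 K)/0.7974 = 1525 W
From the inner boundary to the diatomaceous earth/plaster interface, ΣR_partial = 0.4834 K/W.
T_interface = T_in − Q·ΣR_partial = 1513 K − (1525)(0.4834) = 776 K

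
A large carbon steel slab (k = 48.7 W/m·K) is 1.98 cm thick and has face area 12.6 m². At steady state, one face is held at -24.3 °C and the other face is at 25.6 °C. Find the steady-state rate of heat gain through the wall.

Q = 1550 kW

Q = kA·ΔT/L = 48.7 × 12.6 × |-24.3 °C − 25.6 °C| / 0.0198 = 1.55×10^6 W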